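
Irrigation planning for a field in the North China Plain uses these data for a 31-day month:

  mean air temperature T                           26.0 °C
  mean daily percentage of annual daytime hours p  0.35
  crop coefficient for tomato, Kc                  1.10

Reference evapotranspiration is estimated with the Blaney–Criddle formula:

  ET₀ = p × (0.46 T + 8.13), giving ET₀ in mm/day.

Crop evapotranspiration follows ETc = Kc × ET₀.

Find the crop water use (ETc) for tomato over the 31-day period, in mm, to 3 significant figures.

240 mm

ET₀ = 0.35 × (0.46 × 26.0 + 8.13) = 0.35 × 20.090 = 7.0315 mm/d
ETc = Kc × ET₀ = 1.10 × 7.0315 = 7.7347 mm/d
Over 31 days: 7.7347 × 31 = 239.776 mm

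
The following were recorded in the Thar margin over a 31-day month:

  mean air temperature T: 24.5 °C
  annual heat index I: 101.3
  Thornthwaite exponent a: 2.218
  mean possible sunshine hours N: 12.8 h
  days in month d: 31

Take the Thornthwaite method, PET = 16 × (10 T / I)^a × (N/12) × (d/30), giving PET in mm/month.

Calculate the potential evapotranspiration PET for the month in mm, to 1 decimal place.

125.1 mm

10T/I = 10 × 24.5 / 101.3 = 2.4186
(10T/I)^a = 2.4186^2.218 = 7.0916
Uncorrected PET = 16 × 7.0916 = 113.466 mm
Correction = (N/12)(d/30) = (12.8/12)(31/30) = 1.1022
PET = 113.466 × 1.1022 = 125.062 mm/month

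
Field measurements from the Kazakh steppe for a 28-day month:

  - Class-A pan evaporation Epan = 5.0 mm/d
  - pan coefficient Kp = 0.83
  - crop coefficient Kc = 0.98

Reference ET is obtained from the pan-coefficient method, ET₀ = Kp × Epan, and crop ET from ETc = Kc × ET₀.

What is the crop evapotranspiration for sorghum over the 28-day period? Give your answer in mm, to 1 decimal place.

113.9 mm

ET₀ = 0.83 × 5.0 = 4.1500 mm/d
ETc = Kc × ET₀ = 0.98 × 4.1500 = 4.0670 mm/d
Over 28 days: 4.0670 × 28 = 113.876 mm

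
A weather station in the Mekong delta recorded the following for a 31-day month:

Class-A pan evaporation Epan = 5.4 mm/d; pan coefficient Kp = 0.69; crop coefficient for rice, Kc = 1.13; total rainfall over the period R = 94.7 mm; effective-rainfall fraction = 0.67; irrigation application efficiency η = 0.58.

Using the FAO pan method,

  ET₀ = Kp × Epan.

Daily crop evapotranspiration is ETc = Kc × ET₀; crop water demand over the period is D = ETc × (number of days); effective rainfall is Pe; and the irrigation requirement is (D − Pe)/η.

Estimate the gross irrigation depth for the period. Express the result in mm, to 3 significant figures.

ET₀ = 0.69 × 5.4 = 3.7260 mm/d
ETc = Kc × ET₀ = 1.13 × 3.7260 = 4.2104 mm/d
Crop demand D = ETc × 31 d = 4.2104 × 31 = 130.522 mm
Pe = 0.67 × 94.7 = 63.449 mm
D − Pe = 130.522 − 63.449 = 67.073 mm
Gross irrigation = 67.073 / 0.58 = 115.643 mm

116 mm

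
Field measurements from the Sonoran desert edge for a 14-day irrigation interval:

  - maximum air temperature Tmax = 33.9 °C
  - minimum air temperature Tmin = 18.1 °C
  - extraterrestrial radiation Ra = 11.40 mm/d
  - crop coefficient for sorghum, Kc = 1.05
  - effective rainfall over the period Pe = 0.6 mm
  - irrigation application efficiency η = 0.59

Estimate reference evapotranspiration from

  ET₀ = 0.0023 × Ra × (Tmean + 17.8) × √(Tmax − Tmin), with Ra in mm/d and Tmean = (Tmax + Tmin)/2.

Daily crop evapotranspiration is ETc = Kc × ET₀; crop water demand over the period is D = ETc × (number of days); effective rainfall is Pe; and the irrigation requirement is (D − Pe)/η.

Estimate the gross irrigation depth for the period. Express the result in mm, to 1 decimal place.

Tmean = (33.9 + 18.1)/2 = 26.00 °C
ET₀ = 0.0023 × 11.40 × (26.00 + 17.8) × √15.8 = 0.0023 × 11.40 × 43.80 × 3.9749 = 4.5649 mm/d
ETc = Kc × ET₀ = 1.05 × 4.5649 = 4.7931 mm/d
Crop demand D = ETc × 14 d = 4.7931 × 14 = 67.103 mm
D − Pe = 67.103 − 0.6 = 66.503 mm
Gross irrigation = 66.503 / 0.59 = 112.717 mm

112.7 mm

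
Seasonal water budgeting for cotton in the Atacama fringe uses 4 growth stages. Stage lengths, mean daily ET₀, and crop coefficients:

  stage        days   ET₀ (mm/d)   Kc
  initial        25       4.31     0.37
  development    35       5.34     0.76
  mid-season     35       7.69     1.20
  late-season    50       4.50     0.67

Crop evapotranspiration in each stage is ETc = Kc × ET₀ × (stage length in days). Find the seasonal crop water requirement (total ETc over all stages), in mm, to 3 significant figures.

656 mm

initial: 0.37 × 4.31 × 25 = 39.87 mm
development: 0.76 × 5.34 × 35 = 142.04 mm
mid-season: 1.20 × 7.69 × 35 = 322.98 mm
late-season: 0.67 × 4.50 × 50 = 150.75 mm
Seasonal total = 655.64 mm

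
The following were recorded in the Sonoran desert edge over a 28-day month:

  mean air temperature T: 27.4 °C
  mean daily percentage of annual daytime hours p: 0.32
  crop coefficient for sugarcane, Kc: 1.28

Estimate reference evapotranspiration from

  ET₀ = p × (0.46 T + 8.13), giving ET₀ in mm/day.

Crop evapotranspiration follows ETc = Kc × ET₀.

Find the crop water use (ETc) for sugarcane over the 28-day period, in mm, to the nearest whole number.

ET₀ = 0.32 × (0.46 × 27.4 + 8.13) = 0.32 × 20.734 = 6.6349 mm/d
ETc = Kc × ET₀ = 1.28 × 6.6349 = 8.4927 mm/d
Over 28 days: 8.4927 × 28 = 237.796 mm

238 mm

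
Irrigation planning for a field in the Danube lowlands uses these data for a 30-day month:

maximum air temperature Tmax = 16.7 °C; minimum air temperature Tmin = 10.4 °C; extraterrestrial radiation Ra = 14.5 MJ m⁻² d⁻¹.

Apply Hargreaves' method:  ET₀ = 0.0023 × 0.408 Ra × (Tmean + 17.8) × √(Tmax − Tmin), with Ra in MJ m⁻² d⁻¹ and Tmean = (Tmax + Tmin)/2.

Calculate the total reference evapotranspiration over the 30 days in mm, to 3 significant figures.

Tmean = (16.7 + 10.4)/2 = 13.55 °C
0.408 Ra = 0.408 × 14.5 = 5.9160 mm/d equivalent
ET₀ = 0.0023 × 5.9160 × (13.55 + 17.8) × √6.3 = 0.0023 × 5.9160 × 31.35 × 2.5100 = 1.0707 mm/d
Over 30 days: 1.0707 × 30 = 32.121 mm

32.1 mm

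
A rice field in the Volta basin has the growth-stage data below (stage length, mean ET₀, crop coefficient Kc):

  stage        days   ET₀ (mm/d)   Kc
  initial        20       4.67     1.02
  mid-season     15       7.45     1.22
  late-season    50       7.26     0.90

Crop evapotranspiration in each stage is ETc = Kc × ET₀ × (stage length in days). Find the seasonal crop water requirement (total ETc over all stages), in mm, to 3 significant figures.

initial: 1.02 × 4.67 × 20 = 95.27 mm
mid-season: 1.22 × 7.45 × 15 = 136.34 mm
late-season: 0.90 × 7.26 × 50 = 326.70 mm
Seasonal total = 558.31 mm

558 mm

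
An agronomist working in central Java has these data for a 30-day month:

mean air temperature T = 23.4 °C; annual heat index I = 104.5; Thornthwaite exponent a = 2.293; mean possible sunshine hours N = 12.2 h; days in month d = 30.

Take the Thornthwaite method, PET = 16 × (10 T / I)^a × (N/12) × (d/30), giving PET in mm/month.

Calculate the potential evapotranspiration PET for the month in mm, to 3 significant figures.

103 mm

10T/I = 10 × 23.4 / 104.5 = 2.2392
(10T/I)^a = 2.2392^2.293 = 6.3498
Uncorrected PET = 16 × 6.3498 = 101.597 mm
Correction = (N/12)(d/30) = (12.2/12)(30/30) = 1.0167
PET = 101.597 × 1.0167 = 103.294 mm/month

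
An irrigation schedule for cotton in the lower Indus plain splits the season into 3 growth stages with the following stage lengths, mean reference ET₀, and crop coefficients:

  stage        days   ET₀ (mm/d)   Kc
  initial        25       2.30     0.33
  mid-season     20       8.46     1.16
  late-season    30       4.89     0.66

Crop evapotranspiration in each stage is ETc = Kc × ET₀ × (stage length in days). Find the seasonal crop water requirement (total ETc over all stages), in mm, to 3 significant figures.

312 mm

initial: 0.33 × 2.30 × 25 = 18.98 mm
mid-season: 1.16 × 8.46 × 20 = 196.27 mm
late-season: 0.66 × 4.89 × 30 = 96.82 mm
Seasonal total = 312.07 mm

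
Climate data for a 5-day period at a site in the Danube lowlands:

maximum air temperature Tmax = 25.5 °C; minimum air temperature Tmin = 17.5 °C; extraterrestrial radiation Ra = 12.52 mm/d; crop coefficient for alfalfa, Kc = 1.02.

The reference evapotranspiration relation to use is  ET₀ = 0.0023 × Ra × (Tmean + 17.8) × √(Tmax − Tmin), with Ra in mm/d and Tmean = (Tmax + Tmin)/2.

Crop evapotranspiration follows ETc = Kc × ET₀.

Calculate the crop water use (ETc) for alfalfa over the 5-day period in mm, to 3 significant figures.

16.3 mm

Tmean = (25.5 + 17.5)/2 = 21.50 °C
ET₀ = 0.0023 × 12.52 × (21.50 + 17.8) × √8.0 = 0.0023 × 12.52 × 39.30 × 2.8284 = 3.2009 mm/d
ETc = Kc × ET₀ = 1.02 × 3.2009 = 3.2649 mm/d
Over 5 days: 3.2649 × 5 = 16.325 mm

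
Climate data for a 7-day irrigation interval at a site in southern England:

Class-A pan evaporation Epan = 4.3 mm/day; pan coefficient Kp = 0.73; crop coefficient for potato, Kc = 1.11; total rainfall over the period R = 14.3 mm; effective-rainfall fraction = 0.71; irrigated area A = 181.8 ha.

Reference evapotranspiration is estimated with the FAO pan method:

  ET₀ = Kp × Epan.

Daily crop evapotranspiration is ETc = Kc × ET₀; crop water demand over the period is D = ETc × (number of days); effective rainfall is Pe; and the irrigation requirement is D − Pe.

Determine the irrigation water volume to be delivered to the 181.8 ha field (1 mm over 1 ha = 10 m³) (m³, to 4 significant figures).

25880 m³

ET₀ = 0.73 × 4.3 = 3.1390 mm/d
ETc = Kc × ET₀ = 1.11 × 3.1390 = 3.4843 mm/d
Crop demand D = ETc × 7 d = 3.4843 × 7 = 24.390 mm
Pe = 0.71 × 14.3 = 10.153 mm
D − Pe = 24.390 − 10.153 = 14.237 mm
Volume = 14.237 mm × 181.8 ha × 10 = 25882.9 m³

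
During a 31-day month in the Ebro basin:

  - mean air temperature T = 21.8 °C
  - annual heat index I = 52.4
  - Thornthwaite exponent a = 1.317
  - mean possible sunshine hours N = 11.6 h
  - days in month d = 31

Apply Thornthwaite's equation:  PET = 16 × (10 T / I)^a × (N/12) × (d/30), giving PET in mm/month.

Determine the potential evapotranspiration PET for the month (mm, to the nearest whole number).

104 mm

10T/I = 10 × 21.8 / 52.4 = 4.1603
(10T/I)^a = 4.1603^1.317 = 6.5371
Uncorrected PET = 16 × 6.5371 = 104.594 mm
Correction = (N/12)(d/30) = (11.6/12)(31/30) = 0.9989
PET = 104.594 × 0.9989 = 104.479 mm/month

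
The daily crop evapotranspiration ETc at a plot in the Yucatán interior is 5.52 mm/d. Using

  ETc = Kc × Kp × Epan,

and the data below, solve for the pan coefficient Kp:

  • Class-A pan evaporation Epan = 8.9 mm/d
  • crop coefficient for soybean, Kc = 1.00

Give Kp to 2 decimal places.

ETc = Kc × Kp × Epan  ⇒  Kp = ETc / (Kc × Epan)
Kp = 5.52 / (1.00 × 8.9) = 5.52 / 8.900 = 0.6202

0.62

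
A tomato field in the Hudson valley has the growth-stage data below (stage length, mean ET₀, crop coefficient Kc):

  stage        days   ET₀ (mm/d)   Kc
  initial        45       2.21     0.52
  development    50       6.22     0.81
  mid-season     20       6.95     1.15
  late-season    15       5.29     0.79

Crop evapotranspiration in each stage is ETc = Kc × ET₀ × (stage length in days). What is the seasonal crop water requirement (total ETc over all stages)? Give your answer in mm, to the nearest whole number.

526 mm

initial: 0.52 × 2.21 × 45 = 51.71 mm
development: 0.81 × 6.22 × 50 = 251.91 mm
mid-season: 1.15 × 6.95 × 20 = 159.85 mm
late-season: 0.79 × 5.29 × 15 = 62.69 mm
Seasonal total = 526.16 mm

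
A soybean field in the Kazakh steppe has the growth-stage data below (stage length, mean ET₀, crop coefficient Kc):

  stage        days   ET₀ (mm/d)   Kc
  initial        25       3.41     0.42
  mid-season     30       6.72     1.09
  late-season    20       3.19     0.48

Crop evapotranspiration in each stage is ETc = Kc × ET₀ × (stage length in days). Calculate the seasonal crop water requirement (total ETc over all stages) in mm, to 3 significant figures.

286 mm

initial: 0.42 × 3.41 × 25 = 35.81 mm
mid-season: 1.09 × 6.72 × 30 = 219.74 mm
late-season: 0.48 × 3.19 × 20 = 30.62 mm
Seasonal total = 286.17 mm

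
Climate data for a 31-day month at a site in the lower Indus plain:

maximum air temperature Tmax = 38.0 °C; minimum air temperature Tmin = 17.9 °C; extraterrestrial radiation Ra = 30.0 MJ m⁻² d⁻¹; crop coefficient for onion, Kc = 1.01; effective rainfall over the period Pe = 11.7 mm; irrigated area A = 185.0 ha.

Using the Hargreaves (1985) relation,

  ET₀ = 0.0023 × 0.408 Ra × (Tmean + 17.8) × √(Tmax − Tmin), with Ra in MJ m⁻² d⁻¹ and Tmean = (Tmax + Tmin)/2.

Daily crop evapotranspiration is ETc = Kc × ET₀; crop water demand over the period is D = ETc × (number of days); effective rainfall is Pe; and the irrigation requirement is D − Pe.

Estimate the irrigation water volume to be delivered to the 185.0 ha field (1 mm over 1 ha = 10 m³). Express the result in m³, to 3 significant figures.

Tmean = (38.0 + 17.9)/2 = 27.95 °C
0.408 Ra = 0.408 × 30.0 = 12.2400 mm/d equivalent
ET₀ = 0.0023 × 12.2400 × (27.95 + 17.8) × √20.1 = 0.0023 × 12.2400 × 45.75 × 4.4833 = 5.7743 mm/d
ETc = Kc × ET₀ = 1.01 × 5.7743 = 5.8320 mm/d
Crop demand D = ETc × 31 d = 5.8320 × 31 = 180.792 mm
D − Pe = 180.792 − 11.7 = 169.092 mm
Volume = 169.092 mm × 185.0 ha × 10 = 312820.2 m³

313000 m³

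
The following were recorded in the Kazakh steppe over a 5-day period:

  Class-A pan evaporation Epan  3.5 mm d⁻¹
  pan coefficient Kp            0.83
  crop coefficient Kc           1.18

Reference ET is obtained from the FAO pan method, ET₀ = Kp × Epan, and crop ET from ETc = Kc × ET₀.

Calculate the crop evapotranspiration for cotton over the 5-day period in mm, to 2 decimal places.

ET₀ = 0.83 × 3.5 = 2.9050 mm/d
ETc = Kc × ET₀ = 1.18 × 2.9050 = 3.4279 mm/d
Over 5 days: 3.4279 × 5 = 17.140 mm

17.14 mm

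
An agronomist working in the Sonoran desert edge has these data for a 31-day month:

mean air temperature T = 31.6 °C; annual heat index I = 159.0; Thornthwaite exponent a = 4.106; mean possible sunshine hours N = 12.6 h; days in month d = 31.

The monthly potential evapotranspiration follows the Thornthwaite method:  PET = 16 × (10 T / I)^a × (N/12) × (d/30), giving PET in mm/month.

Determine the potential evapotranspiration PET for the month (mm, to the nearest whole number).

291 mm

10T/I = 10 × 31.6 / 159.0 = 1.9874
(10T/I)^a = 1.9874^4.106 = 16.7787
Uncorrected PET = 16 × 16.7787 = 268.459 mm
Correction = (N/12)(d/30) = (12.6/12)(31/30) = 1.0850
PET = 268.459 × 1.0850 = 291.278 mm/month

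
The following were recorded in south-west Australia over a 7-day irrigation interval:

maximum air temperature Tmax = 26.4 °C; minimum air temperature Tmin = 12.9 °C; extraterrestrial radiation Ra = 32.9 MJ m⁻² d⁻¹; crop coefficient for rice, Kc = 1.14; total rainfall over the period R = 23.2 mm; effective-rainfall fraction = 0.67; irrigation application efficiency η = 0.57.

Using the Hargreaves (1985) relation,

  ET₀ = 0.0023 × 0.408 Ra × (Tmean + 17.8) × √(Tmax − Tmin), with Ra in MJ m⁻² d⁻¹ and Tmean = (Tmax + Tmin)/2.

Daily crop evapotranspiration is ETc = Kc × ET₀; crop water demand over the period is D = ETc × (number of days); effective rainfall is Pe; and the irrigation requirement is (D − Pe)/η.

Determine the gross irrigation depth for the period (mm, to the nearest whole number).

32 mm

Tmean = (26.4 + 12.9)/2 = 19.65 °C
0.408 Ra = 0.408 × 32.9 = 13.4232 mm/d equivalent
ET₀ = 0.0023 × 13.4232 × (19.65 + 17.8) × √13.5 = 0.0023 × 13.4232 × 37.45 × 3.6742 = 4.2481 mm/d
ETc = Kc × ET₀ = 1.14 × 4.2481 = 4.8428 mm/d
Crop demand D = ETc × 7 d = 4.8428 × 7 = 33.900 mm
Pe = 0.67 × 23.2 = 15.544 mm
D − Pe = 33.900 − 15.544 = 18.356 mm
Gross irrigation = 18.356 / 0.57 = 32.204 mm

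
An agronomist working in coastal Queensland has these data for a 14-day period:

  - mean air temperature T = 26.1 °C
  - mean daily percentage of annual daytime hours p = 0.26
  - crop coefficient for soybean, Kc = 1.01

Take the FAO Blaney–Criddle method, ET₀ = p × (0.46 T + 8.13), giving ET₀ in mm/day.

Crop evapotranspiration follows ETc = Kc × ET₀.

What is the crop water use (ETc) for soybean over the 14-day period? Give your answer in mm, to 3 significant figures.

74.0 mm

ET₀ = 0.26 × (0.46 × 26.1 + 8.13) = 0.26 × 20.136 = 5.2354 mm/d
ETc = Kc × ET₀ = 1.01 × 5.2354 = 5.2878 mm/d
Over 14 days: 5.2878 × 14 = 74.029 mm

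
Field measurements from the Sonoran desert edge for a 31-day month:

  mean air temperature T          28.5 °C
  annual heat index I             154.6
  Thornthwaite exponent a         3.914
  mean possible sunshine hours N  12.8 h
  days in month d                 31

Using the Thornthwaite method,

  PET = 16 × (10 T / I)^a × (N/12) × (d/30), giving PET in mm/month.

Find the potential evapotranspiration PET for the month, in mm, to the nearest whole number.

193 mm

10T/I = 10 × 28.5 / 154.6 = 1.8435
(10T/I)^a = 1.8435^3.914 = 10.9579
Uncorrected PET = 16 × 10.9579 = 175.326 mm
Correction = (N/12)(d/30) = (12.8/12)(31/30) = 1.1022
PET = 175.326 × 1.1022 = 193.244 mm/month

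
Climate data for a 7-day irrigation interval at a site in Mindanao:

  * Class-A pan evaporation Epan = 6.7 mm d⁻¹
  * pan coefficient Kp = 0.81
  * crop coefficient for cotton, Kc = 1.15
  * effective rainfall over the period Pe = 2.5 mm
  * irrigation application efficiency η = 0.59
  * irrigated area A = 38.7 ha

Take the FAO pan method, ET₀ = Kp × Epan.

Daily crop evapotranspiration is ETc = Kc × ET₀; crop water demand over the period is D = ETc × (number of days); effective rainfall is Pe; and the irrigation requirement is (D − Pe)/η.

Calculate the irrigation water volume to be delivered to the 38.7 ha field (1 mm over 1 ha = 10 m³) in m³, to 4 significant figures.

27020 m³

ET₀ = 0.81 × 6.7 = 5.4270 mm/d
ETc = Kc × ET₀ = 1.15 × 5.4270 = 6.2411 mm/d
Crop demand D = ETc × 7 d = 6.2411 × 7 = 43.688 mm
D − Pe = 43.688 − 2.5 = 41.188 mm
Gross irrigation = 41.188 / 0.59 = 69.810 mm
Volume = 69.810 mm × 38.7 ha × 10 = 27016.5 m³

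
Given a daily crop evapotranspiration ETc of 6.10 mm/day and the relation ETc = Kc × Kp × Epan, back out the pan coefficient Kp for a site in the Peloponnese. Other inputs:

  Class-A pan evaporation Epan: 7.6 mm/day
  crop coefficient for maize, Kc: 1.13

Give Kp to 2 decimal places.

0.71

ETc = Kc × Kp × Epan  ⇒  Kp = ETc / (Kc × Epan)
Kp = 6.10 / (1.13 × 7.6) = 6.10 / 8.588 = 0.7103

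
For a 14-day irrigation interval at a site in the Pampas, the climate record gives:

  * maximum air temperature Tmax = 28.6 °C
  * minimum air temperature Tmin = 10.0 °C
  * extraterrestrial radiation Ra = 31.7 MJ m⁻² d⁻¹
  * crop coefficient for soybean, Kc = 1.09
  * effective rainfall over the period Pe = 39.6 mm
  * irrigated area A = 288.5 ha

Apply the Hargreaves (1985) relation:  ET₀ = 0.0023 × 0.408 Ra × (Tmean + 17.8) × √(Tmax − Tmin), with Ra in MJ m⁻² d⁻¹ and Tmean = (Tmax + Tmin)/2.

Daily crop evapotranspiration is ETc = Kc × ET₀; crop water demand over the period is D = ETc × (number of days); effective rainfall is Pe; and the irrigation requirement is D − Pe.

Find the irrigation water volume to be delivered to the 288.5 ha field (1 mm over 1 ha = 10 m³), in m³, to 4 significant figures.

Tmean = (28.6 + 10.0)/2 = 19.30 °C
0.408 Ra = 0.408 × 31.7 = 12.9336 mm/d equivalent
ET₀ = 0.0023 × 12.9336 × (19.30 + 17.8) × √18.6 = 0.0023 × 12.9336 × 37.10 × 4.3128 = 4.7597 mm/d
ETc = Kc × ET₀ = 1.09 × 4.7597 = 5.1881 mm/d
Crop demand D = ETc × 14 d = 5.1881 × 14 = 72.633 mm
D − Pe = 72.633 − 39.6 = 33.033 mm
Volume = 33.033 mm × 288.5 ha × 10 = 95300.2 m³

95300 m³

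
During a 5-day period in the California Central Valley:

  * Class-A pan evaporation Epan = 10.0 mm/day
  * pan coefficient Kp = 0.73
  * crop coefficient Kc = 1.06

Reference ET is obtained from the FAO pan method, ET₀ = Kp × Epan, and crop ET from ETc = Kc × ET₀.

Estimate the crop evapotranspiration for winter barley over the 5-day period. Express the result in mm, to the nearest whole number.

ET₀ = 0.73 × 10.0 = 7.3000 mm/d
ETc = Kc × ET₀ = 1.06 × 7.3000 = 7.7380 mm/d
Over 5 days: 7.7380 × 5 = 38.690 mm

39 mm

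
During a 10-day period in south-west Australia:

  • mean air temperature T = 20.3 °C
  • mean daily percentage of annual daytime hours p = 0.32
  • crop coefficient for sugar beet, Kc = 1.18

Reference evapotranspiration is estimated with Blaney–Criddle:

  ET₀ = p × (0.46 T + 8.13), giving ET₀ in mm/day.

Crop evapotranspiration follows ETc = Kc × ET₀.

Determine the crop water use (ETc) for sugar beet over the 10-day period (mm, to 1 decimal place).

66.0 mm

ET₀ = 0.32 × (0.46 × 20.3 + 8.13) = 0.32 × 17.468 = 5.5898 mm/d
ETc = Kc × ET₀ = 1.18 × 5.5898 = 6.5960 mm/d
Over 10 days: 6.5960 × 10 = 65.960 mm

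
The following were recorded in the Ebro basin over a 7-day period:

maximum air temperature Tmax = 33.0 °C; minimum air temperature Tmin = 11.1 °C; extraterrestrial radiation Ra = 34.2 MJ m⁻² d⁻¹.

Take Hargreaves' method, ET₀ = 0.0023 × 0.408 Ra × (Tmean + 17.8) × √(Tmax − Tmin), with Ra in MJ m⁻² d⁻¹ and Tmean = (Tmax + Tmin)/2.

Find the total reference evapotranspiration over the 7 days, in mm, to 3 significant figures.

Tmean = (33.0 + 11.1)/2 = 22.05 °C
0.408 Ra = 0.408 × 34.2 = 13.9536 mm/d equivalent
ET₀ = 0.0023 × 13.9536 × (22.05 + 17.8) × √21.9 = 0.0023 × 13.9536 × 39.85 × 4.6797 = 5.9849 mm/d
Over 7 days: 5.9849 × 7 = 41.894 mm

41.9 mm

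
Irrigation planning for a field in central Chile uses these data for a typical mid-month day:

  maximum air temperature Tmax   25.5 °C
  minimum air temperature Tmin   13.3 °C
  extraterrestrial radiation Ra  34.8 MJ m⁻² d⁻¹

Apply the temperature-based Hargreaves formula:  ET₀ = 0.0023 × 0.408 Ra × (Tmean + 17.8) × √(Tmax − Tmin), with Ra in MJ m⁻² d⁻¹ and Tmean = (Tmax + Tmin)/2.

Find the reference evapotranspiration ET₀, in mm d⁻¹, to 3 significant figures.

Tmean = (25.5 + 13.3)/2 = 19.40 °C
0.408 Ra = 0.408 × 34.8 = 14.1984 mm/d equivalent
ET₀ = 0.0023 × 14.1984 × (19.40 + 17.8) × √12.2 = 0.0023 × 14.1984 × 37.20 × 3.4928 = 4.2431 mm/d

4.24 mm d⁻¹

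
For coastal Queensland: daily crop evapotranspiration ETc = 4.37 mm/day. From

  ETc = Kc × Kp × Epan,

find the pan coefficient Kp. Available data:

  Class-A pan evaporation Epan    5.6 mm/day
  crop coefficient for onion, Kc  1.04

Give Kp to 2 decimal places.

ETc = Kc × Kp × Epan  ⇒  Kp = ETc / (Kc × Epan)
Kp = 4.37 / (1.04 × 5.6) = 4.37 / 5.824 = 0.7503

0.75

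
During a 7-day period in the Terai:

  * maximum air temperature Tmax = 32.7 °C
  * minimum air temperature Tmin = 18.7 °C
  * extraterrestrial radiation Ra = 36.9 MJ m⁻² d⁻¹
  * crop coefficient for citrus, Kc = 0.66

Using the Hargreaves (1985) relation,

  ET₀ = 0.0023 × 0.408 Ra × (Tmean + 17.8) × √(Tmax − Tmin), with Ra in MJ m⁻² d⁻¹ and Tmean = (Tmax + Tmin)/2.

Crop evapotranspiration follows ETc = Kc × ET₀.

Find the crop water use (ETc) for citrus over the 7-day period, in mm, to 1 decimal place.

26.0 mm

Tmean = (32.7 + 18.7)/2 = 25.70 °C
0.408 Ra = 0.408 × 36.9 = 15.0552 mm/d equivalent
ET₀ = 0.0023 × 15.0552 × (25.70 + 17.8) × √14.0 = 0.0023 × 15.0552 × 43.50 × 3.7417 = 5.6360 mm/d
ETc = Kc × ET₀ = 0.66 × 5.6360 = 3.7198 mm/d
Over 7 days: 3.7198 × 7 = 26.039 mm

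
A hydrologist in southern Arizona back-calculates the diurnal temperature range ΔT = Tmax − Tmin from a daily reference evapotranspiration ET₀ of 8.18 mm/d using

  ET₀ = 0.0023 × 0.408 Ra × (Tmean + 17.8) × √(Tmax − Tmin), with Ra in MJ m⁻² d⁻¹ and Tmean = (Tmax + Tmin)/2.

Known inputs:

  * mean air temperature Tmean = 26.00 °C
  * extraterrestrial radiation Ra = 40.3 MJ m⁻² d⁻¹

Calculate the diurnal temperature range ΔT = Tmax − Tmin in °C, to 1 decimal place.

√ΔT = ET₀ / [0.0023 × 0.408 × Ra × (Tmean+17.8)] = 8.18 / (0.0023 × 16.4424 × 43.80) = 4.9384
ΔT = 4.9384² = 24.388 °C

24.4 °C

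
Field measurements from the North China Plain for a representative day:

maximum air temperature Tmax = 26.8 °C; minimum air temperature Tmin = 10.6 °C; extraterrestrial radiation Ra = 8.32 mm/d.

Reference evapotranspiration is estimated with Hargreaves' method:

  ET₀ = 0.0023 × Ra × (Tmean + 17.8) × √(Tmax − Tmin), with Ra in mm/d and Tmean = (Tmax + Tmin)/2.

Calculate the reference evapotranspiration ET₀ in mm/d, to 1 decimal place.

Tmean = (26.8 + 10.6)/2 = 18.70 °C
ET₀ = 0.0023 × 8.32 × (18.70 + 17.8) × √16.2 = 0.0023 × 8.32 × 36.50 × 4.0249 = 2.8112 mm/d

2.8 mm/d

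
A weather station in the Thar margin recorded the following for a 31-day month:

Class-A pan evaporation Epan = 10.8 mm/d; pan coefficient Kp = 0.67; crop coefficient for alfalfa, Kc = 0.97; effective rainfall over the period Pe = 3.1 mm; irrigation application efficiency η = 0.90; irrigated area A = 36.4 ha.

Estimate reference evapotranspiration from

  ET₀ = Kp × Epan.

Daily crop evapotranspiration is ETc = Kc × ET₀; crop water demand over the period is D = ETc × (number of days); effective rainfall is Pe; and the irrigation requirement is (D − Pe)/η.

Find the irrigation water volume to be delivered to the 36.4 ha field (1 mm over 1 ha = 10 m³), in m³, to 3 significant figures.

86700 m³

ET₀ = 0.67 × 10.8 = 7.2360 mm/d
ETc = Kc × ET₀ = 0.97 × 7.2360 = 7.0189 mm/d
Crop demand D = ETc × 31 d = 7.0189 × 31 = 217.586 mm
D − Pe = 217.586 − 3.1 = 214.486 mm
Gross irrigation = 214.486 / 0.90 = 238.318 mm
Volume = 238.318 mm × 36.4 ha × 10 = 86747.8 m³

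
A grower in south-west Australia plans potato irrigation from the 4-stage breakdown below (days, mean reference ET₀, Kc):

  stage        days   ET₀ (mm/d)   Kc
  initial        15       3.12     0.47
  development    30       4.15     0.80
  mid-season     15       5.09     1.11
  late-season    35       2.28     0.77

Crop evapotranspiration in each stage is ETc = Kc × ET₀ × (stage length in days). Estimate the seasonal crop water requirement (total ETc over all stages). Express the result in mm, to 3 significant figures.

initial: 0.47 × 3.12 × 15 = 22.00 mm
development: 0.80 × 4.15 × 30 = 99.60 mm
mid-season: 1.11 × 5.09 × 15 = 84.75 mm
late-season: 0.77 × 2.28 × 35 = 61.45 mm
Seasonal total = 267.80 mm

268 mm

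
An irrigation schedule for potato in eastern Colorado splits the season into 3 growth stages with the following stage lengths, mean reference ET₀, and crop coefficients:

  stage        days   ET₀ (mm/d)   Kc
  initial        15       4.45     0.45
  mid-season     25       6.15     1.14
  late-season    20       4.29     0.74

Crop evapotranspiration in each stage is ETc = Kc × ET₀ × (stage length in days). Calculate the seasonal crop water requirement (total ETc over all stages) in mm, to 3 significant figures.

initial: 0.45 × 4.45 × 15 = 30.04 mm
mid-season: 1.14 × 6.15 × 25 = 175.28 mm
late-season: 0.74 × 4.29 × 20 = 63.49 mm
Seasonal total = 268.81 mm

269 mm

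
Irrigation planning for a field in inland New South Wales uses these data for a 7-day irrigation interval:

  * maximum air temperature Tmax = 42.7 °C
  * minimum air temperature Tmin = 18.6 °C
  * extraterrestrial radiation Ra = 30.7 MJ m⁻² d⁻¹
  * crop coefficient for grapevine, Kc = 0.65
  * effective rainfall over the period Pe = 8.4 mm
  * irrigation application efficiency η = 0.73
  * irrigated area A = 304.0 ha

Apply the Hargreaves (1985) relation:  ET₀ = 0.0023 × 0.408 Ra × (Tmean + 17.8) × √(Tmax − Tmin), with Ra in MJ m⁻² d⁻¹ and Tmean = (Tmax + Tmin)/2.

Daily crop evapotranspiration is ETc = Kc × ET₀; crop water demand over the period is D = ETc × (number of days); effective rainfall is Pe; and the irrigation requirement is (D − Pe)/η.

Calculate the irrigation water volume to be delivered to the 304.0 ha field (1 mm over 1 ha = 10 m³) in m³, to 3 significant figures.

Tmean = (42.7 + 18.6)/2 = 30.65 °C
0.408 Ra = 0.408 × 30.7 = 12.5256 mm/d equivalent
ET₀ = 0.0023 × 12.5256 × (30.65 + 17.8) × √24.1 = 0.0023 × 12.5256 × 48.45 × 4.9092 = 6.8522 mm/d
ETc = Kc × ET₀ = 0.65 × 6.8522 = 4.4539 mm/d
Crop demand D = ETc × 7 d = 4.4539 × 7 = 31.177 mm
D − Pe = 31.177 − 8.4 = 22.777 mm
Gross irrigation = 22.777 / 0.73 = 31.201 mm
Volume = 31.201 mm × 304.0 ha × 10 = 94851.0 m³

94900 m³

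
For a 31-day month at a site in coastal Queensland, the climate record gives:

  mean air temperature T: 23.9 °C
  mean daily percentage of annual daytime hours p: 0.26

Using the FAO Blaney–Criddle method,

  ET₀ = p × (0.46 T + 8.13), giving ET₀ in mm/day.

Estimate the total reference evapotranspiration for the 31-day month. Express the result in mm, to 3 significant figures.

ET₀ = 0.26 × (0.46 × 23.9 + 8.13) = 0.26 × 19.124 = 4.9722 mm/d
Monthly total = 4.9722 × 31 = 154.138 mm

154 mm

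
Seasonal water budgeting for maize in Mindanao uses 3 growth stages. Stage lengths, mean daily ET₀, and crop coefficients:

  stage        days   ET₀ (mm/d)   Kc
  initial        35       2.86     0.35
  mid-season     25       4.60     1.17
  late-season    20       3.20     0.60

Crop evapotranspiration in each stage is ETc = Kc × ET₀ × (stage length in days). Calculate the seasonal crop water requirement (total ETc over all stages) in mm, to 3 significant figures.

208 mm

initial: 0.35 × 2.86 × 35 = 35.04 mm
mid-season: 1.17 × 4.60 × 25 = 134.55 mm
late-season: 0.60 × 3.20 × 20 = 38.40 mm
Seasonal total = 207.99 mm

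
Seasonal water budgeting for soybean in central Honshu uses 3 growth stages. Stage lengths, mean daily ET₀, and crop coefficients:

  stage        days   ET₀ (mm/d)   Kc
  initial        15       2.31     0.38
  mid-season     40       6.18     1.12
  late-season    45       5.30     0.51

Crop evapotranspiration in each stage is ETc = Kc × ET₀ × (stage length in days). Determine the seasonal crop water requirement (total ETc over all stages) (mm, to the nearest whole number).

412 mm

initial: 0.38 × 2.31 × 15 = 13.17 mm
mid-season: 1.12 × 6.18 × 40 = 276.86 mm
late-season: 0.51 × 5.30 × 45 = 121.64 mm
Seasonal total = 411.67 mm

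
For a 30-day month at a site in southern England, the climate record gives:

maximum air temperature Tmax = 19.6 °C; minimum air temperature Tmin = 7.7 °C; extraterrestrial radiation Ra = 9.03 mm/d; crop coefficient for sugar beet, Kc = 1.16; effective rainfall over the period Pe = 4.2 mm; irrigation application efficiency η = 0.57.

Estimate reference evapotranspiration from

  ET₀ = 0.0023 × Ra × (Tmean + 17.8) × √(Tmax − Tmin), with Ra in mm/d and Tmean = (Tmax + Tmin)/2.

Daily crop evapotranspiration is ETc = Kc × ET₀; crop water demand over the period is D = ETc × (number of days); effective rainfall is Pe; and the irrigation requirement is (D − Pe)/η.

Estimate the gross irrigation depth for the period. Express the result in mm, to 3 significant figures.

130 mm

Tmean = (19.6 + 7.7)/2 = 13.65 °C
ET₀ = 0.0023 × 9.03 × (13.65 + 17.8) × √11.9 = 0.0023 × 9.03 × 31.45 × 3.4496 = 2.2532 mm/d
ETc = Kc × ET₀ = 1.16 × 2.2532 = 2.6137 mm/d
Crop demand D = ETc × 30 d = 2.6137 × 30 = 78.411 mm
D − Pe = 78.411 − 4.2 = 74.211 mm
Gross irrigation = 74.211 / 0.57 = 130.195 mm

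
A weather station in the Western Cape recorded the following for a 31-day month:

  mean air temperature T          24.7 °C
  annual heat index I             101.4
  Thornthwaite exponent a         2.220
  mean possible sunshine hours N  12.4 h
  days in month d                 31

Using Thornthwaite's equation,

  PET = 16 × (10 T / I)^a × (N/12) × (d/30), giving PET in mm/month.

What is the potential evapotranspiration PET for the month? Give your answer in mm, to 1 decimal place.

123.3 mm

10T/I = 10 × 24.7 / 101.4 = 2.4359
(10T/I)^a = 2.4359^2.220 = 7.2175
Uncorrected PET = 16 × 7.2175 = 115.480 mm
Correction = (N/12)(d/30) = (12.4/12)(31/30) = 1.0678
PET = 115.480 × 1.0678 = 123.310 mm/month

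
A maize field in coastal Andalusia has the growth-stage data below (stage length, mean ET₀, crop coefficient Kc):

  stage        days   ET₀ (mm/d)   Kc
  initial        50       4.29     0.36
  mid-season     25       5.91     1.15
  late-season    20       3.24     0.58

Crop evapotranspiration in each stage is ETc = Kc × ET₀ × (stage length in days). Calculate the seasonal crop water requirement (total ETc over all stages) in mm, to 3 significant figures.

initial: 0.36 × 4.29 × 50 = 77.22 mm
mid-season: 1.15 × 5.91 × 25 = 169.91 mm
late-season: 0.58 × 3.24 × 20 = 37.58 mm
Seasonal total = 284.71 mm

285 mm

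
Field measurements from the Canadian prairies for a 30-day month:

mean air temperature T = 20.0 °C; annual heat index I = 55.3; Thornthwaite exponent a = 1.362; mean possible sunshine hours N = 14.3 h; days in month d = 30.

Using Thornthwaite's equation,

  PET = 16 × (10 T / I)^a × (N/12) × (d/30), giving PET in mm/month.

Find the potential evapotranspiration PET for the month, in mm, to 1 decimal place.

109.8 mm

10T/I = 10 × 20.0 / 55.3 = 3.6166
(10T/I)^a = 3.6166^1.362 = 5.7598
Uncorrected PET = 16 × 5.7598 = 92.157 mm
Correction = (N/12)(d/30) = (14.3/12)(30/30) = 1.1917
PET = 92.157 × 1.1917 = 109.823 mm/month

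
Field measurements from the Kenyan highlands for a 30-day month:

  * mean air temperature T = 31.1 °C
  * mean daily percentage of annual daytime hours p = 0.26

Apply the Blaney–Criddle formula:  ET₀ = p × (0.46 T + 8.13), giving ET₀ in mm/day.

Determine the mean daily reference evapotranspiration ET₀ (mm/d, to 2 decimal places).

5.83 mm/d

ET₀ = 0.26 × (0.46 × 31.1 + 8.13) = 0.26 × 22.436 = 5.8334 mm/d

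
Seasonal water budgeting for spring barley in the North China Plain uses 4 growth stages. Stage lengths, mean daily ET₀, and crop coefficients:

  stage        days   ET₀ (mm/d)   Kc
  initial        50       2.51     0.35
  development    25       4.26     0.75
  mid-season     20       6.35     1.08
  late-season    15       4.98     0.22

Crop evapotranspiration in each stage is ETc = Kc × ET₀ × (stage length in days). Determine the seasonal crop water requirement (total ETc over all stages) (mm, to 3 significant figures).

initial: 0.35 × 2.51 × 50 = 43.93 mm
development: 0.75 × 4.26 × 25 = 79.88 mm
mid-season: 1.08 × 6.35 × 20 = 137.16 mm
late-season: 0.22 × 4.98 × 15 = 16.43 mm
Seasonal total = 277.40 mm

277 mm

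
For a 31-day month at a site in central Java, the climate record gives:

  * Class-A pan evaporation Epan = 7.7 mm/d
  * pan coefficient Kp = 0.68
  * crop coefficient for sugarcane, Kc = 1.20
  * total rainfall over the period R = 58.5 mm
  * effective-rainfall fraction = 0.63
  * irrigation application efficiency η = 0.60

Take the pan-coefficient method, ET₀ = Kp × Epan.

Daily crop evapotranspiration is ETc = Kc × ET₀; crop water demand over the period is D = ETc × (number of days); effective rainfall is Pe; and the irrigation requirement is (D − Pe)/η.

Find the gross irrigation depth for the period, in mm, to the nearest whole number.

ET₀ = 0.68 × 7.7 = 5.2360 mm/d
ETc = Kc × ET₀ = 1.20 × 5.2360 = 6.2832 mm/d
Crop demand D = ETc × 31 d = 6.2832 × 31 = 194.779 mm
Pe = 0.63 × 58.5 = 36.855 mm
D − Pe = 194.779 − 36.855 = 157.924 mm
Gross irrigation = 157.924 / 0.60 = 263.207 mm

263 mm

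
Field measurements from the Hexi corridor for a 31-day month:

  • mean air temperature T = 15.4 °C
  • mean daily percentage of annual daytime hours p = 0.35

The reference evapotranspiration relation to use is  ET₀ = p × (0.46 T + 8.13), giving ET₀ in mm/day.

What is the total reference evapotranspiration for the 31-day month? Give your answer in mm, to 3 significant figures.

ET₀ = 0.35 × (0.46 × 15.4 + 8.13) = 0.35 × 15.214 = 5.3249 mm/d
Monthly total = 5.3249 × 31 = 165.072 mm

165 mm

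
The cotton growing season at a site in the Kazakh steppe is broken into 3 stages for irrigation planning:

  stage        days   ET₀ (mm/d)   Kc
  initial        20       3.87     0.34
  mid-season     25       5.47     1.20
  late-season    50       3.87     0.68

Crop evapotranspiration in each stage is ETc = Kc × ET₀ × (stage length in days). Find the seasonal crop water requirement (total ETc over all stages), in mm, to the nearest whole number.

initial: 0.34 × 3.87 × 20 = 26.32 mm
mid-season: 1.20 × 5.47 × 25 = 164.10 mm
late-season: 0.68 × 3.87 × 50 = 131.58 mm
Seasonal total = 322.00 mm

322 mm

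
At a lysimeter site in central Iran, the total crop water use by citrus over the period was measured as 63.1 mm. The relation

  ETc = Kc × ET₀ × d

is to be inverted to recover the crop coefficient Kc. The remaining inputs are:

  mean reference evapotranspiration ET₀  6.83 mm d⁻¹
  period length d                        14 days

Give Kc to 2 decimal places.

0.66

ETc = Kc × ET₀ × d  ⇒  Kc = ETc / (ET₀ × d)
Kc = 63.1 / (6.83 × 14) = 63.1 / 95.62 = 0.6599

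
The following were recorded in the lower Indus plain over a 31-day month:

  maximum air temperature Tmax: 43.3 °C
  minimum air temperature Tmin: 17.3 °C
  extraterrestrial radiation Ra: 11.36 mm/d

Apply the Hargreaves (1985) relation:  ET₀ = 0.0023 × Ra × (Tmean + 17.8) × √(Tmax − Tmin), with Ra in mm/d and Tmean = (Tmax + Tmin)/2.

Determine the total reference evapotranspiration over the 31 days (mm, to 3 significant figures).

199 mm

Tmean = (43.3 + 17.3)/2 = 30.30 °C
ET₀ = 0.0023 × 11.36 × (30.30 + 17.8) × √26.0 = 0.0023 × 11.36 × 48.10 × 5.0990 = 6.4082 mm/d
Over 31 days: 6.4082 × 31 = 198.654 mm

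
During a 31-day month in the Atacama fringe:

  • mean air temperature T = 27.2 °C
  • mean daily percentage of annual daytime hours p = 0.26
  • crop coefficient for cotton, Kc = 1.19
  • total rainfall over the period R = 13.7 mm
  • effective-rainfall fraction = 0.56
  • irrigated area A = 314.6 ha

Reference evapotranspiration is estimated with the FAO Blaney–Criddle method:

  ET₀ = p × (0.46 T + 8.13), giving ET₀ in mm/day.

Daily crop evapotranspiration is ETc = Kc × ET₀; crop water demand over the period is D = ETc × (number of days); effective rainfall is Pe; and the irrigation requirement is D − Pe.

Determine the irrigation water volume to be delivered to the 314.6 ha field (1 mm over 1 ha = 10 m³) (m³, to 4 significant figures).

ET₀ = 0.26 × (0.46 × 27.2 + 8.13) = 0.26 × 20.642 = 5.3669 mm/d
ETc = Kc × ET₀ = 1.19 × 5.3669 = 6.3866 mm/d
Crop demand D = ETc × 31 d = 6.3866 × 31 = 197.985 mm
Pe = 0.56 × 13.7 = 7.672 mm
D − Pe = 197.985 − 7.672 = 190.313 mm
Volume = 190.313 mm × 314.6 ha × 10 = 598724.7 m³

598700 m³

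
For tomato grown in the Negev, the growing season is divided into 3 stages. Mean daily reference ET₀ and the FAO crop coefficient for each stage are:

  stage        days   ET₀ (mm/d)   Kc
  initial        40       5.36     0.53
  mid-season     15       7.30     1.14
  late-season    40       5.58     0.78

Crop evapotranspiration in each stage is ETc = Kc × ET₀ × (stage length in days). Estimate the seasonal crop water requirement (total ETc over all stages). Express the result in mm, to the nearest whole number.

initial: 0.53 × 5.36 × 40 = 113.63 mm
mid-season: 1.14 × 7.30 × 15 = 124.83 mm
late-season: 0.78 × 5.58 × 40 = 174.10 mm
Seasonal total = 412.56 mm

413 mm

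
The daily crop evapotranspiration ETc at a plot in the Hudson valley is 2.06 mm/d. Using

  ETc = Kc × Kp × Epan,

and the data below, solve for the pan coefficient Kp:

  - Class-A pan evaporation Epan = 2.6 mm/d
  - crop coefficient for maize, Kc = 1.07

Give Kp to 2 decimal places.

ETc = Kc × Kp × Epan  ⇒  Kp = ETc / (Kc × Epan)
Kp = 2.06 / (1.07 × 2.6) = 2.06 / 2.782 = 0.7405

0.74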